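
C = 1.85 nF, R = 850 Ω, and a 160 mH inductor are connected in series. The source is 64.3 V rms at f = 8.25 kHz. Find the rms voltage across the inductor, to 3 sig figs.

ω = 2πf = 51840 rad/s
X_L = ωL = 8290 Ω
X_C = 1/(ωC) = 10400 Ω
Net reactance X = X_L − X_C = -2130 Ω
Z = 850 − j2130 Ω
|Z| = √(850² + 2130²) = 2300 Ω
I = V/|Z| = 28.0 mA
V_L = I·|Z_L| = 0.0280 × 8290 = 232 V

232 V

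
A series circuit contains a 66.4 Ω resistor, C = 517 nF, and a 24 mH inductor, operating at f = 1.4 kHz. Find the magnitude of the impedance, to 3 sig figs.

ω = 2πf = 8796 rad/s
X_L = ωL = 211 Ω
X_C = 1/(ωC) = 220 Ω
Net reactance X = X_L − X_C = -8.77 Ω
Z = 66.4 − j8.77 Ω
|Z| = √(66.4² + 8.77²) = 67.0 Ω

67.0 Ω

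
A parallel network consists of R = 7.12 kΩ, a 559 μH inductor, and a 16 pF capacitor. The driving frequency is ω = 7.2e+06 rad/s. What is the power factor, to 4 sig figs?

0.7254

X_L = ωL = 4025 Ω
X_C = 1/(ωC) = 8681 Ω
Parallel: admittances add. Y = 1/R + 1/(jωL) + jωC
Y = (0.0001404 − j0.0001333) S
|Y| = 0.0001936 S → |Z| = 1/|Y| = 5165 Ω, ∠Z = −∠Y = 43.50°
cos φ = cos(43.50°) = 0.7254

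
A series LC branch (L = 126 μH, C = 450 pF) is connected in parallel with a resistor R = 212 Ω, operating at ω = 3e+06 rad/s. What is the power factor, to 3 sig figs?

X_L = ωL = 378 Ω
X_C = 1/(ωC) = 741 Ω
Branch 1: Z₁ = R = 212 Ω
Branch 2 (series LC): Z₂ = j(X_L − X_C) = −j363 Ω
Parallel: Z = Z₁Z₂/(Z₁+Z₂), |Z| = 183 Ω, ∠Z = -30.3°
cos φ = cos(-30.3°) = 0.863

0.863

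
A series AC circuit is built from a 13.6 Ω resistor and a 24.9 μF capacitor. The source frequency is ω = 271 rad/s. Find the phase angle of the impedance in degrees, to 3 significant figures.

-84.8°

X_C = 1/(ωC) = 148 Ω
Z = 13.6 − j148 Ω
|Z| = √(13.6² + 148²) = 149 Ω
∠Z = arctan(-148/13.6) = -84.8°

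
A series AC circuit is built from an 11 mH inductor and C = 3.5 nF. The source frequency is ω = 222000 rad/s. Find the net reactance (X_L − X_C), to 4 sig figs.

1155 Ω

X_L = ωL = 2442 Ω
X_C = 1/(ωC) = 1287 Ω
X = 2442 − 1287 = 1155 Ω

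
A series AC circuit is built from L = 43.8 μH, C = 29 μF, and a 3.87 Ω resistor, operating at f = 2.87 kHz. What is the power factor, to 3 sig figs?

0.960

ω = 2πf = 18030 rad/s
X_L = ωL = 0.790 Ω
X_C = 1/(ωC) = 1.91 Ω
Net reactance X = X_L − X_C = -1.12 Ω
Z = 3.87 − j1.12 Ω
|Z| = √(3.87² + 1.12²) = 4.03 Ω
∠Z = arctan(-1.12/3.87) = -16.2°
cos φ = cos(-16.2°) = 0.960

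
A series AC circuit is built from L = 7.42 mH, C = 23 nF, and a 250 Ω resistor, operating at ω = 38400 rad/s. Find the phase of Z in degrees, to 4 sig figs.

X_L = ωL = 284.9 Ω
X_C = 1/(ωC) = 1132 Ω
Net reactance X = X_L − X_C = -847.3 Ω
Z = 250.0 − j847.3 Ω
|Z| = √(250.0² + 847.3²) = 883.4 Ω
∠Z = arctan(-847.3/250.0) = -73.56°

-73.56°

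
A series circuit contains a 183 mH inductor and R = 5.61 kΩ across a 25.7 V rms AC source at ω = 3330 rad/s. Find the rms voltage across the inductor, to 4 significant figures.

X_L = ωL = 609.4 Ω
Z = 5610 + j609.4 Ω
|Z| = √(5610² + 609.4²) = 5643 Ω
I = V/|Z| = 4.554 mA
V_L = I·|Z_L| = 0.004554 × 609.4 = 2.775 V

2.775 V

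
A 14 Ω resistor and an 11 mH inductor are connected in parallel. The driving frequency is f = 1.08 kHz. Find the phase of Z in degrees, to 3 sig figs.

10.6°

ω = 2πf = 6786 rad/s
X_L = ωL = 74.6 Ω
Parallel: admittances add. Y = 1/R + 1/(jωL)
Y = (0.0714 − j0.0134) S
|Y| = 0.0727 S → |Z| = 1/|Y| = 13.8 Ω, ∠Z = −∠Y = 10.6°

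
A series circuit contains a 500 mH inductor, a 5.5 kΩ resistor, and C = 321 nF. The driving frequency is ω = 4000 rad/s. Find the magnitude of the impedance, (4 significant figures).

X_L = ωL = 2000 Ω
X_C = 1/(ωC) = 778.8 Ω
Net reactance X = X_L − X_C = 1221 Ω
Z = 5500 + j1221 Ω
|Z| = √(5500² + 1221²) = 5634 Ω

5634 Ω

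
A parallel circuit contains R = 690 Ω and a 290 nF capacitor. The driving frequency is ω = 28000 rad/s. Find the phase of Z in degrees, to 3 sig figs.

-79.9°

X_C = 1/(ωC) = 123 Ω
Parallel: admittances add. Y = 1/R + jωC
Y = (0.00145 + j0.00812) S
|Y| = 0.00825 S → |Z| = 1/|Y| = 121 Ω, ∠Z = −∠Y = -79.9°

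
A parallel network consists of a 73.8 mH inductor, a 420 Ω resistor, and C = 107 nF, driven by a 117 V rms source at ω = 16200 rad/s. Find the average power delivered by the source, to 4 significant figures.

X_L = ωL = 1196 Ω
X_C = 1/(ωC) = 576.9 Ω
Parallel: admittances add. Y = 1/R + 1/(jωL) + jωC
Y = (0.002381 + j0.0008970) S
|Y| = 0.002544 S → |Z| = 1/|Y| = 393.0 Ω, ∠Z = −∠Y = -20.64°
I = V/|Z| = 297.7 mA
P = VI cos φ = 117 × 0.2977 × cos(-20.64°) = 32.59 W

32.59 W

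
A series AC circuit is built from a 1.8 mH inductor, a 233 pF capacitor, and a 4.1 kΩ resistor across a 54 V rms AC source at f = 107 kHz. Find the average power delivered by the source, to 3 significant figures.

ω = 2πf = 672300 rad/s
X_L = ωL = 1210 Ω
X_C = 1/(ωC) = 6380 Ω
Net reactance X = X_L − X_C = -5170 Ω
Z = 4100 − j5170 Ω
|Z| = √(4100² + 5170²) = 6600 Ω
∠Z = arctan(-5170/4100) = -51.6°
I = V/|Z| = 8.18 mA
P = VI cos φ = 54 × 0.00818 × cos(-51.6°) = 274 mW

274 mW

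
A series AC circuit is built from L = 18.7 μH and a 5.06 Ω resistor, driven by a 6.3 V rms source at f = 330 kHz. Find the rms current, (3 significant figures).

ω = 2πf = 2.073e+06 rad/s
X_L = ωL = 38.8 Ω
Z = 5.06 + j38.8 Ω
|Z| = √(5.06² + 38.8²) = 39.1 Ω
I = V/|Z| = 6.3/39.1 = 161 mA

161 mA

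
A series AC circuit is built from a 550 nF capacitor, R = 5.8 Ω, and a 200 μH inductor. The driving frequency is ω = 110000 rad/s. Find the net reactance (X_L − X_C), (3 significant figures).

X_L = ωL = 22.0 Ω
X_C = 1/(ωC) = 16.5 Ω
X = 22.0 − 16.5 = 5.47 Ω

5.47 Ω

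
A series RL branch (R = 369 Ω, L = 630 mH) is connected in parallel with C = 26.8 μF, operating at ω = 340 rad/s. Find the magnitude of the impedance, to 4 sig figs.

X_L = ωL = 214.2 Ω
X_C = 1/(ωC) = 109.7 Ω
Branch 1 (R+jX_L): Z₁ = 369.0 + j214.2 Ω, |Z₁| = 426.7 Ω
Branch 2 (−jX_C): Z₂ = −j109.7 Ω
Parallel: Z = Z₁Z₂/(Z₁+Z₂), |Z| = 122.1 Ω, ∠Z = -75.67°

122.1 Ω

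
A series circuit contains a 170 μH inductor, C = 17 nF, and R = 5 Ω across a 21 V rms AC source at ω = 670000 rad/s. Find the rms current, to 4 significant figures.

790.1 mA

X_L = ωL = 113.9 Ω
X_C = 1/(ωC) = 87.80 Ω
Net reactance X = X_L − X_C = 26.10 Ω
Z = 5.000 + j26.10 Ω
|Z| = √(5.000² + 26.10²) = 26.58 Ω
I = V/|Z| = 21/26.58 = 790.1 mA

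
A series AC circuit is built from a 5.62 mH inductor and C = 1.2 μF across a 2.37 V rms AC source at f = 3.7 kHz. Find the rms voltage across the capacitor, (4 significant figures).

ω = 2πf = 23250 rad/s
X_L = ωL = 130.7 Ω
X_C = 1/(ωC) = 35.85 Ω
Net reactance X = X_L − X_C = 94.81 Ω
Z = j94.81 Ω
|Z| = √(0² + 94.81²) = 94.81 Ω
I = V/|Z| = 25.00 mA
V_C = I·|Z_C| = 0.02500 × 35.85 = 0.8961 V

0.8961 V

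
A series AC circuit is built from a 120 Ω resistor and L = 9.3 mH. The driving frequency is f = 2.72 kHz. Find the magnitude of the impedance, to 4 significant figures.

ω = 2πf = 17090 rad/s
X_L = ωL = 158.9 Ω
Z = 120.0 + j158.9 Ω
|Z| = √(120.0² + 158.9²) = 199.2 Ω

199.2 Ω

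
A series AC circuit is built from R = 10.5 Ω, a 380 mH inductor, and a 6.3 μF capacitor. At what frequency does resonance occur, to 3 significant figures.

103 Hz

ω₀ = 1/√(LC) = 1/√(0.38 × 6.3e-06) = 646.3 rad/s
f₀ = ω₀/(2π) = 103 Hz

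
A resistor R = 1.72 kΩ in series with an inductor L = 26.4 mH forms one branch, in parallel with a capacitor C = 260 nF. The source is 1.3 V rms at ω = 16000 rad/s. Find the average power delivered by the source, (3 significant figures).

927 μW

X_L = ωL = 422 Ω
X_C = 1/(ωC) = 240 Ω
Branch 1 (R+jX_L): Z₁ = 1720 + j422 Ω, |Z₁| = 1770 Ω
Branch 2 (−jX_C): Z₂ = −j240 Ω
Parallel: Z = Z₁Z₂/(Z₁+Z₂), |Z| = 246 Ω, ∠Z = -82.2°
I = V/|Z| = 5.28 mA
P = VI cos φ = 1.3 × 0.00528 × cos(-82.2°) = 927 μW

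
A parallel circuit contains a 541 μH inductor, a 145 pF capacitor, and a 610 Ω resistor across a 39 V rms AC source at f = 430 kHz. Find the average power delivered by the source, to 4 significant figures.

ω = 2πf = 2.702e+06 rad/s
X_L = ωL = 1462 Ω
X_C = 1/(ωC) = 2553 Ω
Parallel: admittances add. Y = 1/R + 1/(jωL) + jωC
Y = (0.001639 − j0.0002924) S
|Y| = 0.001665 S → |Z| = 1/|Y| = 600.5 Ω, ∠Z = −∠Y = 10.11°
I = V/|Z| = 64.94 mA
P = VI cos φ = 39 × 0.06494 × cos(10.11°) = 2.493 W

2.493 W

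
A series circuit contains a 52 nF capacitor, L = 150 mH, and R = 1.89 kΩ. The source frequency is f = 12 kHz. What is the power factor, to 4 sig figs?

0.1685

ω = 2πf = 75400 rad/s
X_L = ωL = 11310 Ω
X_C = 1/(ωC) = 255.1 Ω
Net reactance X = X_L − X_C = 11050 Ω
Z = 1890 + j11050 Ω
|Z| = √(1890² + 11050²) = 11220 Ω
∠Z = arctan(11050/1890) = 80.30°
cos φ = cos(80.30°) = 0.1685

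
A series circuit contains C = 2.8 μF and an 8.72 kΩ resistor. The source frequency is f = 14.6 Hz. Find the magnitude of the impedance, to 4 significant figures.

9550 Ω

ω = 2πf = 91.73 rad/s
X_C = 1/(ωC) = 3893 Ω
Z = 8720 − j3893 Ω
|Z| = √(8720² + 3893²) = 9550 Ω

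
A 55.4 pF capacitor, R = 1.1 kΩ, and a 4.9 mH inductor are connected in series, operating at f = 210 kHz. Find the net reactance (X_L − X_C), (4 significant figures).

-7215 Ω

ω = 2πf = 1.319e+06 rad/s
X_L = ωL = 6465 Ω
X_C = 1/(ωC) = 13680 Ω
X = 6465 − 13680 = -7215 Ω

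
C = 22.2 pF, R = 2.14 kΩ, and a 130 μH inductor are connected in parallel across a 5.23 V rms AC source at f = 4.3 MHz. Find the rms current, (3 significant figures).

ω = 2πf = 2.702e+07 rad/s
X_L = ωL = 3510 Ω
X_C = 1/(ωC) = 1670 Ω
Parallel: admittances add. Y = 1/R + 1/(jωL) + jωC
Y = (0.000467 + j0.000315) S
|Y| = 0.000564 S → |Z| = 1/|Y| = 1770 Ω, ∠Z = −∠Y = -34.0°
I = V/|Z| = 5.23/1770 = 2.95 mA

2.95 mA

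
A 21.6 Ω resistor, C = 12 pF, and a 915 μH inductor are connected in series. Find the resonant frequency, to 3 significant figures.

ω₀ = 1/√(LC) = 1/√(0.000915 × 1.2e-11) = 9.543e+06 rad/s
f₀ = ω₀/(2π) = 1.52 MHz

1.52 MHz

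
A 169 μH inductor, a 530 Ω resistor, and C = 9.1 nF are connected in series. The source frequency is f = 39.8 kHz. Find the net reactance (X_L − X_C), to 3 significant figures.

ω = 2πf = 250100 rad/s
X_L = ωL = 42.3 Ω
X_C = 1/(ωC) = 439 Ω
X = 42.3 − 439 = -397 Ω

-397 Ω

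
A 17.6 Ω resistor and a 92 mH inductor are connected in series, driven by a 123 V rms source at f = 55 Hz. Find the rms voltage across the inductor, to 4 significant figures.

ω = 2πf = 345.6 rad/s
X_L = ωL = 31.79 Ω
Z = 17.60 + j31.79 Ω
|Z| = √(17.60² + 31.79²) = 36.34 Ω
I = V/|Z| = 3.385 A
V_L = I·|Z_L| = 3.385 × 31.79 = 107.6 V

107.6 V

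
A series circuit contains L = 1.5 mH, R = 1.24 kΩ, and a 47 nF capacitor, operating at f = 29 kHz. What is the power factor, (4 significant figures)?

0.9921

ω = 2πf = 182200 rad/s
X_L = ωL = 273.3 Ω
X_C = 1/(ωC) = 116.8 Ω
Net reactance X = X_L − X_C = 156.6 Ω
Z = 1240 + j156.6 Ω
|Z| = √(1240² + 156.6²) = 1250 Ω
∠Z = arctan(156.6/1240) = 7.196°
cos φ = cos(7.196°) = 0.9921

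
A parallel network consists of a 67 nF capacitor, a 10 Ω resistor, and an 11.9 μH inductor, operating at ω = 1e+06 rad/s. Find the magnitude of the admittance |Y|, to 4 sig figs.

101.4 mS

X_L = ωL = 11.90 Ω
X_C = 1/(ωC) = 14.93 Ω
Parallel: admittances add. Y = 1/R + 1/(jωL) + jωC
Y = (0.1000 − j0.01703) S
|Y| = 0.1014 S → |Z| = 1/|Y| = 9.858 Ω, ∠Z = −∠Y = 9.667°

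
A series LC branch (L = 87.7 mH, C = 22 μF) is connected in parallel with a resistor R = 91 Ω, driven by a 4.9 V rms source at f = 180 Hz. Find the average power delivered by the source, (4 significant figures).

ω = 2πf = 1131 rad/s
X_L = ωL = 99.19 Ω
X_C = 1/(ωC) = 40.19 Ω
Branch 1: Z₁ = R = 91.00 Ω
Branch 2 (series LC): Z₂ = j(X_L − X_C) = j59.00 Ω
Parallel: Z = Z₁Z₂/(Z₁+Z₂), |Z| = 49.50 Ω, ∠Z = 57.04°
I = V/|Z| = 98.98 mA
P = VI cos φ = 4.9 × 0.09898 × cos(57.04°) = 263.8 mW

263.8 mW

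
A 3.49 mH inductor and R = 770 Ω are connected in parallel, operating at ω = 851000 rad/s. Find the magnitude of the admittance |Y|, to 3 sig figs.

X_L = ωL = 2970 Ω
Parallel: admittances add. Y = 1/R + 1/(jωL)
Y = (0.00130 − j0.000337) S
|Y| = 0.00134 S → |Z| = 1/|Y| = 745 Ω, ∠Z = −∠Y = 14.5°

1.34 mS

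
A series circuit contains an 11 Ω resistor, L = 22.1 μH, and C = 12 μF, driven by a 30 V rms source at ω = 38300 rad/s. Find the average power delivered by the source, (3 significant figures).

X_L = ωL = 0.846 Ω
X_C = 1/(ωC) = 2.18 Ω
Net reactance X = X_L − X_C = -1.33 Ω
Z = 11.0 − j1.33 Ω
|Z| = √(11.0² + 1.33²) = 11.1 Ω
∠Z = arctan(-1.33/11.0) = -6.89°
I = V/|Z| = 2.71 A
P = VI cos φ = 30 × 2.71 × cos(-6.89°) = 80.6 W

80.6 W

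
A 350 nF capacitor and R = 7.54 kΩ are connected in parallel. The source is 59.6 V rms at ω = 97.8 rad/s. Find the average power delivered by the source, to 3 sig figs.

X_C = 1/(ωC) = 29200 Ω
Parallel: admittances add. Y = 1/R + jωC
Y = (0.000133 + j3.42e-05) S
|Y| = 0.000137 S → |Z| = 1/|Y| = 7300 Ω, ∠Z = −∠Y = -14.5°
I = V/|Z| = 8.16 mA
P = VI cos φ = 59.6 × 0.00816 × cos(-14.5°) = 471 mW

471 mW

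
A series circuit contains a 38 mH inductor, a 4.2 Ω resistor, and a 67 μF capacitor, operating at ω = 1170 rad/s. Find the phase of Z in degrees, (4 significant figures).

X_L = ωL = 44.46 Ω
X_C = 1/(ωC) = 12.76 Ω
Net reactance X = X_L − X_C = 31.70 Ω
Z = 4.200 + j31.70 Ω
|Z| = √(4.200² + 31.70²) = 31.98 Ω
∠Z = arctan(31.70/4.200) = 82.45°

82.45°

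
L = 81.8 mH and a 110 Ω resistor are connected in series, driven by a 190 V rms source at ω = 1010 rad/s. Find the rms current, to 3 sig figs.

X_L = ωL = 82.6 Ω
Z = 110 + j82.6 Ω
|Z| = √(110² + 82.6²) = 138 Ω
I = V/|Z| = 190/138 = 1.38 A

1.38 A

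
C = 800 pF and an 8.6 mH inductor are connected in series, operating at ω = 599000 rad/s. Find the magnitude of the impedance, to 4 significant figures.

3065 Ω

X_L = ωL = 5151 Ω
X_C = 1/(ωC) = 2087 Ω
Net reactance X = X_L − X_C = 3065 Ω
Z = j3065 Ω
|Z| = √(0² + 3065²) = 3065 Ω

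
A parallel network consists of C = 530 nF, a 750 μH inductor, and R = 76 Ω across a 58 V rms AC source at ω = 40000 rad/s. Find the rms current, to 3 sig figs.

1.04 A

X_L = ωL = 30.0 Ω
X_C = 1/(ωC) = 47.2 Ω
Parallel: admittances add. Y = 1/R + 1/(jωL) + jωC
Y = (0.0132 − j0.0121) S
|Y| = 0.0179 S → |Z| = 1/|Y| = 55.9 Ω, ∠Z = −∠Y = 42.7°
I = V/|Z| = 58/55.9 = 1.04 A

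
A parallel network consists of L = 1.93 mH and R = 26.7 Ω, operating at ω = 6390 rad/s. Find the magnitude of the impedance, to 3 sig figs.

X_L = ωL = 12.3 Ω
Parallel: admittances add. Y = 1/R + 1/(jωL)
Y = (0.0375 − j0.0811) S
|Y| = 0.0893 S → |Z| = 1/|Y| = 11.2 Ω, ∠Z = −∠Y = 65.2°

11.2 Ω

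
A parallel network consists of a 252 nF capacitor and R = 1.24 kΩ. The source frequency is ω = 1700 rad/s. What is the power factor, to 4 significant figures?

0.8831

X_C = 1/(ωC) = 2334 Ω
Parallel: admittances add. Y = 1/R + jωC
Y = (0.0008065 + j0.0004284) S
|Y| = 0.0009132 S → |Z| = 1/|Y| = 1095 Ω, ∠Z = −∠Y = -27.98°
cos φ = cos(-27.98°) = 0.8831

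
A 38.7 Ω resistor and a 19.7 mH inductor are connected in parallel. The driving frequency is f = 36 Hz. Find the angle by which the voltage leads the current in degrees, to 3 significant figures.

83.4°

ω = 2πf = 226.2 rad/s
X_L = ωL = 4.46 Ω
Parallel: admittances add. Y = 1/R + 1/(jωL)
Y = (0.0258 − j0.224) S
|Y| = 0.226 S → |Z| = 1/|Y| = 4.43 Ω, ∠Z = −∠Y = 83.4°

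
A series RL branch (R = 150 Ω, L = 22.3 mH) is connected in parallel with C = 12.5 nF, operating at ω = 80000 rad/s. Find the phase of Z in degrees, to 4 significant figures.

X_L = ωL = 1784 Ω
X_C = 1/(ωC) = 1000 Ω
Branch 1 (R+jX_L): Z₁ = 150.0 + j1784 Ω, |Z₁| = 1790 Ω
Branch 2 (−jX_C): Z₂ = −j1000 Ω
Parallel: Z = Z₁Z₂/(Z₁+Z₂), |Z| = 2243 Ω, ∠Z = -83.97°

-83.97°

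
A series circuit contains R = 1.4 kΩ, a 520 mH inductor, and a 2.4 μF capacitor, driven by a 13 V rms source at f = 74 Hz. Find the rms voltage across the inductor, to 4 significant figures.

ω = 2πf = 465.0 rad/s
X_L = ωL = 241.8 Ω
X_C = 1/(ωC) = 896.1 Ω
Net reactance X = X_L − X_C = -654.4 Ω
Z = 1400 − j654.4 Ω
|Z| = √(1400² + 654.4²) = 1545 Ω
I = V/|Z| = 8.412 mA
V_L = I·|Z_L| = 0.008412 × 241.8 = 2.034 V

2.034 V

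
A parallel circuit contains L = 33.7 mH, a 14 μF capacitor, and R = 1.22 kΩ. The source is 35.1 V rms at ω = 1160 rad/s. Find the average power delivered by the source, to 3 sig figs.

X_L = ωL = 39.1 Ω
X_C = 1/(ωC) = 61.6 Ω
Parallel: admittances add. Y = 1/R + 1/(jωL) + jωC
Y = (0.000820 − j0.00934) S
|Y| = 0.00938 S → |Z| = 1/|Y| = 107 Ω, ∠Z = −∠Y = 85.0°
I = V/|Z| = 329 mA
P = VI cos φ = 35.1 × 0.329 × cos(85.0°) = 1.01 W

1.01 W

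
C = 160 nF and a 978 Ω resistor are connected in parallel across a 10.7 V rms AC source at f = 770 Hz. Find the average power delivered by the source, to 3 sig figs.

ω = 2πf = 4838 rad/s
X_C = 1/(ωC) = 1290 Ω
Parallel: admittances add. Y = 1/R + jωC
Y = (0.00102 + j0.000774) S
|Y| = 0.00128 S → |Z| = 1/|Y| = 780 Ω, ∠Z = −∠Y = -37.1°
I = V/|Z| = 13.7 mA
P = VI cos φ = 10.7 × 0.0137 × cos(-37.1°) = 117 mW

117 mW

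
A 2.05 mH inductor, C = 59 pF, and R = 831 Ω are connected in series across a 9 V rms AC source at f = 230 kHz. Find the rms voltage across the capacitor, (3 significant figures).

ω = 2πf = 1.445e+06 rad/s
X_L = ωL = 2960 Ω
X_C = 1/(ωC) = 11700 Ω
Net reactance X = X_L − X_C = -8770 Ω
Z = 831 − j8770 Ω
|Z| = √(831² + 8770²) = 8810 Ω
I = V/|Z| = 1.02 mA
V_C = I·|Z_C| = 0.00102 × 11700 = 12.0 V

12.0 V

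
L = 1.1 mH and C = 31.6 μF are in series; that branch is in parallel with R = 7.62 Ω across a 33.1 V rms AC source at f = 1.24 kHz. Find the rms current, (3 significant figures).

8.53 A

ω = 2πf = 7791 rad/s
X_L = ωL = 8.57 Ω
X_C = 1/(ωC) = 4.06 Ω
Branch 1: Z₁ = R = 7.62 Ω
Branch 2 (series LC): Z₂ = j(X_L − X_C) = j4.51 Ω
Parallel: Z = Z₁Z₂/(Z₁+Z₂), |Z| = 3.88 Ω, ∠Z = 59.4°
I = V/|Z| = 33.1/3.88 = 8.53 A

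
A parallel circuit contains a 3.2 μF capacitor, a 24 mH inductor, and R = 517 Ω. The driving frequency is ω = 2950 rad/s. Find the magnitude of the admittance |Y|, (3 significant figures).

5.07 mS

X_L = ωL = 70.8 Ω
X_C = 1/(ωC) = 106 Ω
Parallel: admittances add. Y = 1/R + 1/(jωL) + jωC
Y = (0.00193 − j0.00468) S
|Y| = 0.00507 S → |Z| = 1/|Y| = 197 Ω, ∠Z = −∠Y = 67.6°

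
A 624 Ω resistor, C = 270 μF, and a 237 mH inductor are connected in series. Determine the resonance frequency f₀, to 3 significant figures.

19.9 Hz

ω₀ = 1/√(LC) = 1/√(0.237 × 0.00027) = 125.0 rad/s
f₀ = ω₀/(2π) = 19.9 Hz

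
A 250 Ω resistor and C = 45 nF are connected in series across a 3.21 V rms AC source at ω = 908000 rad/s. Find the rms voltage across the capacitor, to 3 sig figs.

0.313 V

X_C = 1/(ωC) = 24.5 Ω
Z = 250 − j24.5 Ω
|Z| = √(250² + 24.5²) = 251 Ω
I = V/|Z| = 12.8 mA
V_C = I·|Z_C| = 0.0128 × 24.5 = 0.313 V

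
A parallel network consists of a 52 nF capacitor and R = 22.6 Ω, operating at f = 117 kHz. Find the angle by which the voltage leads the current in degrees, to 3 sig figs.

-40.8°

ω = 2πf = 735100 rad/s
X_C = 1/(ωC) = 26.2 Ω
Parallel: admittances add. Y = 1/R + jωC
Y = (0.0442 + j0.0382) S
|Y| = 0.0585 S → |Z| = 1/|Y| = 17.1 Ω, ∠Z = −∠Y = -40.8°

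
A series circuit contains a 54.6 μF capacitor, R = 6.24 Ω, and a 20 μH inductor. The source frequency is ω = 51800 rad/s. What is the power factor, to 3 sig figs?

X_L = ωL = 1.04 Ω
X_C = 1/(ωC) = 0.354 Ω
Net reactance X = X_L − X_C = 0.682 Ω
Z = 6.24 + j0.682 Ω
|Z| = √(6.24² + 0.682²) = 6.28 Ω
∠Z = arctan(0.682/6.24) = 6.24°
cos φ = cos(6.24°) = 0.994

0.994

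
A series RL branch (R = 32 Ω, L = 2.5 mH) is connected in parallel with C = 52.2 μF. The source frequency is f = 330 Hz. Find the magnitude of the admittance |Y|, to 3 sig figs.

ω = 2πf = 2073 rad/s
X_L = ωL = 5.18 Ω
X_C = 1/(ωC) = 9.24 Ω
Branch 1 (R+jX_L): Z₁ = 32.0 + j5.18 Ω, |Z₁| = 32.4 Ω
Branch 2 (−jX_C): Z₂ = −j9.24 Ω
Parallel: Z = Z₁Z₂/(Z₁+Z₂), |Z| = 9.29 Ω, ∠Z = -73.6°
|Y| = 1/|Z| = 108 mS

108 mS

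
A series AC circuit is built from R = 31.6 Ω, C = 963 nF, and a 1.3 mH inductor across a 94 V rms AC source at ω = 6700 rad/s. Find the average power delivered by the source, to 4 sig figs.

12.47 W

X_L = ωL = 8.710 Ω
X_C = 1/(ωC) = 155.0 Ω
Net reactance X = X_L − X_C = -146.3 Ω
Z = 31.60 − j146.3 Ω
|Z| = √(31.60² + 146.3²) = 149.7 Ω
∠Z = arctan(-146.3/31.60) = -77.81°
I = V/|Z| = 628.1 mA
P = VI cos φ = 94 × 0.6281 × cos(-77.81°) = 12.47 W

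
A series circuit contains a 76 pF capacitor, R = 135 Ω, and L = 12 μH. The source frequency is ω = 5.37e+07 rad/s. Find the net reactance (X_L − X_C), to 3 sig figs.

X_L = ωL = 644 Ω
X_C = 1/(ωC) = 245 Ω
X = 644 − 245 = 399 Ω

399 Ω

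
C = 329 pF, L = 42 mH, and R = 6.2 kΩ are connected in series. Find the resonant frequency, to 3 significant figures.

ω₀ = 1/√(LC) = 1/√(0.042 × 3.29e-10) = 269000 rad/s
f₀ = ω₀/(2π) = 42.8 kHz

42.8 kHz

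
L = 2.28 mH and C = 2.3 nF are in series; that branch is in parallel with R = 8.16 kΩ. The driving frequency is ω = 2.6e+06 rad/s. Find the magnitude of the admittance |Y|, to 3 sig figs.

X_L = ωL = 5930 Ω
X_C = 1/(ωC) = 167 Ω
Branch 1: Z₁ = R = 8160 Ω
Branch 2 (series LC): Z₂ = j(X_L − X_C) = j5760 Ω
Parallel: Z = Z₁Z₂/(Z₁+Z₂), |Z| = 4710 Ω, ∠Z = 54.8°
|Y| = 1/|Z| = 212 μS

212 μS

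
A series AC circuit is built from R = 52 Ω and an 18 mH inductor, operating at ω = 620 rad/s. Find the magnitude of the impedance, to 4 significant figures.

53.18 Ω

X_L = ωL = 11.16 Ω
Z = 52.00 + j11.16 Ω
|Z| = √(52.00² + 11.16²) = 53.18 Ω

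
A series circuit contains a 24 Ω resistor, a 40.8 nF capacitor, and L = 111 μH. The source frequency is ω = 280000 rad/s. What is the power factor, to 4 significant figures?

0.3912

X_L = ωL = 31.08 Ω
X_C = 1/(ωC) = 87.54 Ω
Net reactance X = X_L − X_C = -56.46 Ω
Z = 24.00 − j56.46 Ω
|Z| = √(24.00² + 56.46²) = 61.34 Ω
∠Z = arctan(-56.46/24.00) = -66.97°
cos φ = cos(-66.97°) = 0.3912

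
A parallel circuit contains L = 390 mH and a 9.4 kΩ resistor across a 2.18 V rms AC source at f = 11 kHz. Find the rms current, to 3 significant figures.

ω = 2πf = 69120 rad/s
X_L = ωL = 27000 Ω
Parallel: admittances add. Y = 1/R + 1/(jωL)
Y = (0.000106 − j3.71e-05) S
|Y| = 0.000113 S → |Z| = 1/|Y| = 8880 Ω, ∠Z = −∠Y = 19.2°
I = V/|Z| = 2.18/8880 = 246 μA

246 μA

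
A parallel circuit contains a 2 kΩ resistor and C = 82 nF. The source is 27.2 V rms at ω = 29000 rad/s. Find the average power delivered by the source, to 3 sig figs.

370 mW

X_C = 1/(ωC) = 421 Ω
Parallel: admittances add. Y = 1/R + jωC
Y = (0.000500 + j0.00238) S
|Y| = 0.00243 S → |Z| = 1/|Y| = 412 Ω, ∠Z = −∠Y = -78.1°
I = V/|Z| = 66.1 mA
P = VI cos φ = 27.2 × 0.0661 × cos(-78.1°) = 370 mW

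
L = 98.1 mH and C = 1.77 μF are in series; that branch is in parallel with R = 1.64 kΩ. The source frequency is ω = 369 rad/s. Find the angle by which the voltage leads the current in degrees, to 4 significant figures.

X_L = ωL = 36.20 Ω
X_C = 1/(ωC) = 1531 Ω
Branch 1: Z₁ = R = 1640 Ω
Branch 2 (series LC): Z₂ = j(X_L − X_C) = −j1495 Ω
Parallel: Z = Z₁Z₂/(Z₁+Z₂), |Z| = 1105 Ω, ∠Z = -47.65°

-47.65°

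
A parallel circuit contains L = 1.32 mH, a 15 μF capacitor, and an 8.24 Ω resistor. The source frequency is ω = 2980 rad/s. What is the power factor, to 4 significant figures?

X_L = ωL = 3.934 Ω
X_C = 1/(ωC) = 22.37 Ω
Parallel: admittances add. Y = 1/R + 1/(jωL) + jωC
Y = (0.1214 − j0.2095) S
|Y| = 0.2421 S → |Z| = 1/|Y| = 4.130 Ω, ∠Z = −∠Y = 59.92°
cos φ = cos(59.92°) = 0.5012

0.5012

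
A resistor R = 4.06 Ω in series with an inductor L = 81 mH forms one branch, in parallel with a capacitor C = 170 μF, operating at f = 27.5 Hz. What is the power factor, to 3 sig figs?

0.464

ω = 2πf = 172.8 rad/s
X_L = ωL = 14.0 Ω
X_C = 1/(ωC) = 34.0 Ω
Branch 1 (R+jX_L): Z₁ = 4.06 + j14.0 Ω, |Z₁| = 14.6 Ω
Branch 2 (−jX_C): Z₂ = −j34.0 Ω
Parallel: Z = Z₁Z₂/(Z₁+Z₂), |Z| = 24.3 Ω, ∠Z = 62.4°
cos φ = cos(62.4°) = 0.464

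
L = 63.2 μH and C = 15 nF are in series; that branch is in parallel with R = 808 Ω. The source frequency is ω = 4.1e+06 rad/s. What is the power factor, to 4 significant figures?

X_L = ωL = 259.1 Ω
X_C = 1/(ωC) = 16.26 Ω
Branch 1: Z₁ = R = 808.0 Ω
Branch 2 (series LC): Z₂ = j(X_L − X_C) = j242.9 Ω
Parallel: Z = Z₁Z₂/(Z₁+Z₂), |Z| = 232.6 Ω, ∠Z = 73.27°
cos φ = cos(73.27°) = 0.2878

0.2878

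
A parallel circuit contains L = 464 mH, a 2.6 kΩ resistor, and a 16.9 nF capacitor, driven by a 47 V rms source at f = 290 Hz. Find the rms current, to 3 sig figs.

ω = 2πf = 1822 rad/s
X_L = ωL = 845 Ω
X_C = 1/(ωC) = 32500 Ω
Parallel: admittances add. Y = 1/R + 1/(jωL) + jωC
Y = (0.000385 − j0.00115) S
|Y| = 0.00121 S → |Z| = 1/|Y| = 823 Ω, ∠Z = −∠Y = 71.5°
I = V/|Z| = 47/823 = 57.1 mA

57.1 mA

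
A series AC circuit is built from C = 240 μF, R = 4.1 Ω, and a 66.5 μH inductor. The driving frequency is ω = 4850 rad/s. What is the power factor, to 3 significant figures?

X_L = ωL = 0.323 Ω
X_C = 1/(ωC) = 0.859 Ω
Net reactance X = X_L − X_C = -0.537 Ω
Z = 4.10 − j0.537 Ω
|Z| = √(4.10² + 0.537²) = 4.13 Ω
∠Z = arctan(-0.537/4.10) = -7.46°
cos φ = cos(-7.46°) = 0.992

0.992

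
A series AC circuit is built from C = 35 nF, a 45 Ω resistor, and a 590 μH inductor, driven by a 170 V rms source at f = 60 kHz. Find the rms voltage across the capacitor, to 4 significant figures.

ω = 2πf = 377000 rad/s
X_L = ωL = 222.4 Ω
X_C = 1/(ωC) = 75.79 Ω
Net reactance X = X_L − X_C = 146.6 Ω
Z = 45.00 + j146.6 Ω
|Z| = √(45.00² + 146.6²) = 153.4 Ω
I = V/|Z| = 1.108 A
V_C = I·|Z_C| = 1.108 × 75.79 = 84.00 V

84.00 V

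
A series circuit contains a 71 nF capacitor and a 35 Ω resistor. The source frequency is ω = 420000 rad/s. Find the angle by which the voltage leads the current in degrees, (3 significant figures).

-43.8°

X_C = 1/(ωC) = 33.5 Ω
Z = 35.0 − j33.5 Ω
|Z| = √(35.0² + 33.5²) = 48.5 Ω
∠Z = arctan(-33.5/35.0) = -43.8°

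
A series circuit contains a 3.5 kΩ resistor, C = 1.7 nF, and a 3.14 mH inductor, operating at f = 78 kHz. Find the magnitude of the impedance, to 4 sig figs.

ω = 2πf = 490100 rad/s
X_L = ωL = 1539 Ω
X_C = 1/(ωC) = 1200 Ω
Net reactance X = X_L − X_C = 338.6 Ω
Z = 3500 + j338.6 Ω
|Z| = √(3500² + 338.6²) = 3516 Ω

3516 Ω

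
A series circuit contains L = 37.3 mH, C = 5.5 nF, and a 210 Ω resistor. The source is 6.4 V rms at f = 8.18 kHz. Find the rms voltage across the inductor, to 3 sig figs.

7.51 V

ω = 2πf = 51400 rad/s
X_L = ωL = 1920 Ω
X_C = 1/(ωC) = 3540 Ω
Net reactance X = X_L − X_C = -1620 Ω
Z = 210 − j1620 Ω
|Z| = √(210² + 1620²) = 1630 Ω
I = V/|Z| = 3.92 mA
V_L = I·|Z_L| = 0.00392 × 1920 = 7.51 V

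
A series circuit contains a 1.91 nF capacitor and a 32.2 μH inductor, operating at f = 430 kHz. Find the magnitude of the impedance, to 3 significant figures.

ω = 2πf = 2.702e+06 rad/s
X_L = ωL = 87.0 Ω
X_C = 1/(ωC) = 194 Ω
Net reactance X = X_L − X_C = -107 Ω
Z = − j107 Ω
|Z| = √(0² + 107²) = 107 Ω

107 Ω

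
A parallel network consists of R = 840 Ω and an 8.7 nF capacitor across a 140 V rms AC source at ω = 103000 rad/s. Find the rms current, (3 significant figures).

X_C = 1/(ωC) = 1120 Ω
Parallel: admittances add. Y = 1/R + jωC
Y = (0.00119 + j0.000896) S
|Y| = 0.00149 S → |Z| = 1/|Y| = 671 Ω, ∠Z = −∠Y = -37.0°
I = V/|Z| = 140/671 = 209 mA

209 mA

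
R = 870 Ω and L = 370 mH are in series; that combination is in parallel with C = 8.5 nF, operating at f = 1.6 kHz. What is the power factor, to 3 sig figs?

0.332

ω = 2πf = 10050 rad/s
X_L = ωL = 3720 Ω
X_C = 1/(ωC) = 11700 Ω
Branch 1 (R+jX_L): Z₁ = 870 + j3720 Ω, |Z₁| = 3820 Ω
Branch 2 (−jX_C): Z₂ = −j11700 Ω
Parallel: Z = Z₁Z₂/(Z₁+Z₂), |Z| = 5570 Ω, ∠Z = 70.6°
cos φ = cos(70.6°) = 0.332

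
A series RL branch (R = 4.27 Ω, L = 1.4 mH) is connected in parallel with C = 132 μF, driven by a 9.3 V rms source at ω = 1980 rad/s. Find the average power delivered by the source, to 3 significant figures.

14.2 W

X_L = ωL = 2.77 Ω
X_C = 1/(ωC) = 3.83 Ω
Branch 1 (R+jX_L): Z₁ = 4.27 + j2.77 Ω, |Z₁| = 5.09 Ω
Branch 2 (−jX_C): Z₂ = −j3.83 Ω
Parallel: Z = Z₁Z₂/(Z₁+Z₂), |Z| = 4.43 Ω, ∠Z = -43.1°
I = V/|Z| = 2.10 A
P = VI cos φ = 9.3 × 2.10 × cos(-43.1°) = 14.2 W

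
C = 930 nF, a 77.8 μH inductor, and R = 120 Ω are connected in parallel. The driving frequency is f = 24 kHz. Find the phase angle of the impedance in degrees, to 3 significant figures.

ω = 2πf = 150800 rad/s
X_L = ωL = 11.7 Ω
X_C = 1/(ωC) = 7.13 Ω
Parallel: admittances add. Y = 1/R + 1/(jωL) + jωC
Y = (0.00833 + j0.0550) S
|Y| = 0.0556 S → |Z| = 1/|Y| = 18.0 Ω, ∠Z = −∠Y = -81.4°

-81.4°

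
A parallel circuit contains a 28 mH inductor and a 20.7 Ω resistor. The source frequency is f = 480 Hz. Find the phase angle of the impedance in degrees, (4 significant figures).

ω = 2πf = 3016 rad/s
X_L = ωL = 84.45 Ω
Parallel: admittances add. Y = 1/R + 1/(jωL)
Y = (0.04831 − j0.01184) S
|Y| = 0.04974 S → |Z| = 1/|Y| = 20.10 Ω, ∠Z = −∠Y = 13.77°

13.77°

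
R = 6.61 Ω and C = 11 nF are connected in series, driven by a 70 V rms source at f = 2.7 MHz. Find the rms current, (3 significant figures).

ω = 2πf = 1.696e+07 rad/s
X_C = 1/(ωC) = 5.36 Ω
Z = 6.61 − j5.36 Ω
|Z| = √(6.61² + 5.36²) = 8.51 Ω
I = V/|Z| = 70/8.51 = 8.23 A

8.23 A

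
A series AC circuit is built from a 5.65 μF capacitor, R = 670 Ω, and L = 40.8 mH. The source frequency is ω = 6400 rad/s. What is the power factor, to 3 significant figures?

X_L = ωL = 261 Ω
X_C = 1/(ωC) = 27.7 Ω
Net reactance X = X_L − X_C = 233 Ω
Z = 670 + j233 Ω
|Z| = √(670² + 233²) = 710 Ω
∠Z = arctan(233/670) = 19.2°
cos φ = cos(19.2°) = 0.944

0.944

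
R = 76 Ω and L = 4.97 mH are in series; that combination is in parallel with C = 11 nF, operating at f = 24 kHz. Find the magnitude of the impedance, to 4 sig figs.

ω = 2πf = 150800 rad/s
X_L = ωL = 749.5 Ω
X_C = 1/(ωC) = 602.9 Ω
Branch 1 (R+jX_L): Z₁ = 76.00 + j749.5 Ω, |Z₁| = 753.3 Ω
Branch 2 (−jX_C): Z₂ = −j602.9 Ω
Parallel: Z = Z₁Z₂/(Z₁+Z₂), |Z| = 2750 Ω, ∠Z = -68.39°

2750 Ω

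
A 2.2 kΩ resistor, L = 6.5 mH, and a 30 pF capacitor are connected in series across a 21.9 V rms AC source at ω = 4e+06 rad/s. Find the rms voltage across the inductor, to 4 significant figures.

31.98 V

X_L = ωL = 26000 Ω
X_C = 1/(ωC) = 8333 Ω
Net reactance X = X_L − X_C = 17670 Ω
Z = 2200 + j17670 Ω
|Z| = √(2200² + 17670²) = 17800 Ω
I = V/|Z| = 1.230 mA
V_L = I·|Z_L| = 0.001230 × 26000 = 31.98 V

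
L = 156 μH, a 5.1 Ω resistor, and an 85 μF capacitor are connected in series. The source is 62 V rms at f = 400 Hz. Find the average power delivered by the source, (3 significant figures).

441 W

ω = 2πf = 2513 rad/s
X_L = ωL = 0.392 Ω
X_C = 1/(ωC) = 4.68 Ω
Net reactance X = X_L − X_C = -4.29 Ω
Z = 5.10 − j4.29 Ω
|Z| = √(5.10² + 4.29²) = 6.66 Ω
∠Z = arctan(-4.29/5.10) = -40.1°
I = V/|Z| = 9.30 A
P = VI cos φ = 62 × 9.30 × cos(-40.1°) = 441 W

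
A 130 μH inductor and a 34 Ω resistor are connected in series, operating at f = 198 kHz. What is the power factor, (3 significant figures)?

ω = 2πf = 1.244e+06 rad/s
X_L = ωL = 162 Ω
Z = 34.0 + j162 Ω
|Z| = √(34.0² + 162²) = 165 Ω
∠Z = arctan(162/34.0) = 78.1°
cos φ = cos(78.1°) = 0.206

0.206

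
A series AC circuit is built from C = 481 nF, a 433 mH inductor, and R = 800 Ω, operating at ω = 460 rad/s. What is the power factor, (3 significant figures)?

X_L = ωL = 199 Ω
X_C = 1/(ωC) = 4520 Ω
Net reactance X = X_L − X_C = -4320 Ω
Z = 800 − j4320 Ω
|Z| = √(800² + 4320²) = 4390 Ω
∠Z = arctan(-4320/800) = -79.5°
cos φ = cos(-79.5°) = 0.182

0.182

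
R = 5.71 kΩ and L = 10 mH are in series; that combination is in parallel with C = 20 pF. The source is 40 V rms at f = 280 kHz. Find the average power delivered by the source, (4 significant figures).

ω = 2πf = 1.759e+06 rad/s
X_L = ωL = 17590 Ω
X_C = 1/(ωC) = 28420 Ω
Branch 1 (R+jX_L): Z₁ = 5710 + j17590 Ω, |Z₁| = 18500 Ω
Branch 2 (−jX_C): Z₂ = −j28420 Ω
Parallel: Z = Z₁Z₂/(Z₁+Z₂), |Z| = 42940 Ω, ∠Z = 44.21°
I = V/|Z| = 931.4 μA
P = VI cos φ = 40 × 0.0009314 × cos(44.21°) = 26.70 mW

26.70 mW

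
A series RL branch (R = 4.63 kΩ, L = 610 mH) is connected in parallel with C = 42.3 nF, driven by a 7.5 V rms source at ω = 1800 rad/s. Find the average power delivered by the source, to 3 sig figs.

11.5 mW

X_L = ωL = 1100 Ω
X_C = 1/(ωC) = 13100 Ω
Branch 1 (R+jX_L): Z₁ = 4630 + j1100 Ω, |Z₁| = 4760 Ω
Branch 2 (−jX_C): Z₂ = −j13100 Ω
Parallel: Z = Z₁Z₂/(Z₁+Z₂), |Z| = 4850 Ω, ∠Z = -7.70°
I = V/|Z| = 1.55 mA
P = VI cos φ = 7.5 × 0.00155 × cos(-7.70°) = 11.5 mW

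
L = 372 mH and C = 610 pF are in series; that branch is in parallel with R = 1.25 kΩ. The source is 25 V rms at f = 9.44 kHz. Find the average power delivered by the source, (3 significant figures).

500 mW

ω = 2πf = 59310 rad/s
X_L = ωL = 22100 Ω
X_C = 1/(ωC) = 27600 Ω
Branch 1: Z₁ = R = 1250 Ω
Branch 2 (series LC): Z₂ = j(X_L − X_C) = −j5570 Ω
Parallel: Z = Z₁Z₂/(Z₁+Z₂), |Z| = 1220 Ω, ∠Z = -12.6°
I = V/|Z| = 20.5 mA
P = VI cos φ = 25 × 0.0205 × cos(-12.6°) = 500 mW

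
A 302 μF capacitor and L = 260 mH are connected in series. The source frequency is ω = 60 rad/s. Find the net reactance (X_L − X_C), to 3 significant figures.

-39.6 Ω

X_L = ωL = 15.6 Ω
X_C = 1/(ωC) = 55.2 Ω
X = 15.6 − 55.2 = -39.6 Ω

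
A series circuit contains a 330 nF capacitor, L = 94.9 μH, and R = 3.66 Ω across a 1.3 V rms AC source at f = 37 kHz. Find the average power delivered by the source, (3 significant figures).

65.2 mW

ω = 2πf = 232500 rad/s
X_L = ωL = 22.1 Ω
X_C = 1/(ωC) = 13.0 Ω
Net reactance X = X_L − X_C = 9.03 Ω
Z = 3.66 + j9.03 Ω
|Z| = √(3.66² + 9.03²) = 9.74 Ω
∠Z = arctan(9.03/3.66) = 67.9°
I = V/|Z| = 133 mA
P = VI cos φ = 1.3 × 0.133 × cos(67.9°) = 65.2 mW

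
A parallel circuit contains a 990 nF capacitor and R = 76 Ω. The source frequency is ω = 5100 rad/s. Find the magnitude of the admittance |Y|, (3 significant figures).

14.1 mS

X_C = 1/(ωC) = 198 Ω
Parallel: admittances add. Y = 1/R + jωC
Y = (0.0132 + j0.00505) S
|Y| = 0.0141 S → |Z| = 1/|Y| = 71.0 Ω, ∠Z = −∠Y = -21.0°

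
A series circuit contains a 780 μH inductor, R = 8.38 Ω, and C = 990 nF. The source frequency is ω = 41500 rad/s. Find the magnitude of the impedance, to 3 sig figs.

X_L = ωL = 32.4 Ω
X_C = 1/(ωC) = 24.3 Ω
Net reactance X = X_L − X_C = 8.03 Ω
Z = 8.38 + j8.03 Ω
|Z| = √(8.38² + 8.03²) = 11.6 Ω

11.6 Ω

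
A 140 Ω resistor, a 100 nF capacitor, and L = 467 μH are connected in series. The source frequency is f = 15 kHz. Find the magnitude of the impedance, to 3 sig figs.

ω = 2πf = 94250 rad/s
X_L = ωL = 44.0 Ω
X_C = 1/(ωC) = 106 Ω
Net reactance X = X_L − X_C = -62.1 Ω
Z = 140 − j62.1 Ω
|Z| = √(140² + 62.1²) = 153 Ω

153 Ω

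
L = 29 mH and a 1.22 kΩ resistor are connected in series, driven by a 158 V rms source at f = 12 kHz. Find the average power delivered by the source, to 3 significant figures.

4.86 W

ω = 2πf = 75400 rad/s
X_L = ωL = 2190 Ω
Z = 1220 + j2190 Ω
|Z| = √(1220² + 2190²) = 2500 Ω
∠Z = arctan(2190/1220) = 60.8°
I = V/|Z| = 63.1 mA
P = VI cos φ = 158 × 0.0631 × cos(60.8°) = 4.86 W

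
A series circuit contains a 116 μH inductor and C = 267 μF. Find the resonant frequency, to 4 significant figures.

904.3 Hz

ω₀ = 1/√(LC) = 1/√(0.000116 × 0.000267) = 5682 rad/s
f₀ = ω₀/(2π) = 904.3 Hz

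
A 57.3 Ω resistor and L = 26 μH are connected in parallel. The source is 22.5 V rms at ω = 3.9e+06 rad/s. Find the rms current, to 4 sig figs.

X_L = ωL = 101.4 Ω
Parallel: admittances add. Y = 1/R + 1/(jωL)
Y = (0.01745 − j0.009862) S
|Y| = 0.02005 S → |Z| = 1/|Y| = 49.89 Ω, ∠Z = −∠Y = 29.47°
I = V/|Z| = 22.5/49.89 = 451.0 mA

451.0 mA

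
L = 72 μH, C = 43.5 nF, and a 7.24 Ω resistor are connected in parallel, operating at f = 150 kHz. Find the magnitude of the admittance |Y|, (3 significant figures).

ω = 2πf = 942500 rad/s
X_L = ωL = 67.9 Ω
X_C = 1/(ωC) = 24.4 Ω
Parallel: admittances add. Y = 1/R + 1/(jωL) + jωC
Y = (0.138 + j0.0263) S
|Y| = 0.141 S → |Z| = 1/|Y| = 7.11 Ω, ∠Z = −∠Y = -10.8°

141 mS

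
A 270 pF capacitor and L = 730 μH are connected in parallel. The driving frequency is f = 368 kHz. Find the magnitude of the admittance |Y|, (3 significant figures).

31.9 μS

ω = 2πf = 2.312e+06 rad/s
X_L = ωL = 1690 Ω
X_C = 1/(ωC) = 1600 Ω
Parallel: admittances add. Y = 1/(jωL) + jωC
Y = (0 + j3.19e-05) S
|Y| = 3.19e-05 S → |Z| = 1/|Y| = 31400 Ω, ∠Z = −∠Y = -90.0°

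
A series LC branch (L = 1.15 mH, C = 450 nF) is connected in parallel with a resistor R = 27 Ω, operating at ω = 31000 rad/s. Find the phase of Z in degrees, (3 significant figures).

-36.8°

X_L = ωL = 35.6 Ω
X_C = 1/(ωC) = 71.7 Ω
Branch 1: Z₁ = R = 27.0 Ω
Branch 2 (series LC): Z₂ = j(X_L − X_C) = −j36.0 Ω
Parallel: Z = Z₁Z₂/(Z₁+Z₂), |Z| = 21.6 Ω, ∠Z = -36.8°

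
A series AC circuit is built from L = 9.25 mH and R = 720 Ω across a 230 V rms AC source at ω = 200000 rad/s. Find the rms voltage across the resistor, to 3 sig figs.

X_L = ωL = 1850 Ω
Z = 720 + j1850 Ω
|Z| = √(720² + 1850²) = 1990 Ω
I = V/|Z| = 116 mA
V_R = I·|Z_R| = 0.116 × 720 = 83.4 V

83.4 V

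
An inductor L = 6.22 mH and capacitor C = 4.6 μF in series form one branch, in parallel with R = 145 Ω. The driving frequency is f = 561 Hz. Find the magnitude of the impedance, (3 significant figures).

ω = 2πf = 3525 rad/s
X_L = ωL = 21.9 Ω
X_C = 1/(ωC) = 61.7 Ω
Branch 1: Z₁ = R = 145 Ω
Branch 2 (series LC): Z₂ = j(X_L − X_C) = −j39.7 Ω
Parallel: Z = Z₁Z₂/(Z₁+Z₂), |Z| = 38.3 Ω, ∠Z = -74.7°

38.3 Ω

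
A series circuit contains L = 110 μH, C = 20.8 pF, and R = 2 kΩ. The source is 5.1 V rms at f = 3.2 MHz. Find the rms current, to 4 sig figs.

2.540 mA

ω = 2πf = 2.011e+07 rad/s
X_L = ωL = 2212 Ω
X_C = 1/(ωC) = 2391 Ω
Net reactance X = X_L − X_C = -179.5 Ω
Z = 2000 − j179.5 Ω
|Z| = √(2000² + 179.5²) = 2008 Ω
I = V/|Z| = 5.1/2008 = 2.540 mA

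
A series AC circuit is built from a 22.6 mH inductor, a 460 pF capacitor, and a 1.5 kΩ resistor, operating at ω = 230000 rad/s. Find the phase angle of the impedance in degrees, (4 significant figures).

-70.58°

X_L = ωL = 5198 Ω
X_C = 1/(ωC) = 9452 Ω
Net reactance X = X_L − X_C = -4254 Ω
Z = 1500 − j4254 Ω
|Z| = √(1500² + 4254²) = 4511 Ω
∠Z = arctan(-4254/1500) = -70.58°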